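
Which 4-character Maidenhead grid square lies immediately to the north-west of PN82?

Longitude square 8; −1 → 7.
Latitude square 2; +1 → 3.

PN73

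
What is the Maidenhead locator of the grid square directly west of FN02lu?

Longitude subsquare l = 11; −1 → 10 = k.
The latitude characters are unchanged.

FN02ku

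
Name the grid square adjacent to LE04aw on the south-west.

Longitude subsquare a = 0; −1 → -1, wraps to 23 = x, carry into square.
Longitude square 0; −1 → -1, wraps to 9, carry into field.
Longitude field L = 11; −1 → 10 = K.
Latitude subsquare w = 22; −1 → 21 = v.

KE94xv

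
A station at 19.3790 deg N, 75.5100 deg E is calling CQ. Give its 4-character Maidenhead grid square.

Shift to the Maidenhead origin (180°W, 90°S): lon 255.51, lat 109.38.
Field: 255.51/20 → 12 → M, 109.38/10 → 10 → K; chars MK.
Square: 15.51/2 → 7, 9.38/1 → 9; chars 79.

MK79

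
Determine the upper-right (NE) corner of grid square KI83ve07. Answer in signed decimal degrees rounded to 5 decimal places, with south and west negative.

Field K=10, I=8: +10·20° lon, +8·10° lat → SW at lon 20°, lat -10°.
Square 8, 3: +8·2° lon, +3·1° lat → SW at lon 36°, lat -7°.
Subsquare v=21, e=4: +21·0.0833333° lon, +4·0.0416667° lat → SW at lon 37.75°, lat -6.83333°.
Extended square 0, 7: +0·0.00833333° lon, +7·0.00416667° lat → SW at lon 37.75°, lat -6.80417°.
Cell spans 0.00833333° lon × 0.00416667° lat. NE corner is SW corner plus one full cell.
latitude -6.80000, longitude 37.75833.

-6.80000, 37.75833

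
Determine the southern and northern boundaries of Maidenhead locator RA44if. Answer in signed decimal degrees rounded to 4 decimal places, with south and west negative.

-85.7917, -85.7500

Field R=17, A=0: +17·20° lon, +0·10° lat → SW at lon 160°, lat -90°.
Square 4, 4: +4·2° lon, +4·1° lat → SW at lon 168°, lat -86°.
Subsquare i=8, f=5: +8·0.0833333° lon, +5·0.0416667° lat → SW at lon 168.667°, lat -85.7917°.
Cell spans 0.0833333° lon × 0.0416667° lat.
south -85.7917, north -85.7500.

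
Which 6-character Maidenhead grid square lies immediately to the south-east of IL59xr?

IL69aq

Longitude subsquare x = 23; +1 → 24, wraps to 0 = a, carry into square.
Longitude square 5; +1 → 6.
Latitude subsquare r = 17; −1 → 16 = q.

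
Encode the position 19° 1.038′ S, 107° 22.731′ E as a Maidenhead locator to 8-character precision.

Shift to the Maidenhead origin (180°W, 90°S): lon 287.37885, lat 70.98270.
Field: lon ⌊287.37885/20⌋ = 14 → O; lat ⌊70.98270/10⌋ = 7 → H.
Square: lon ⌊7.37885/2⌋ = 3; lat ⌊0.98270/1⌋ = 0.
Subsquare: lon ⌊1.37885/0.0833333⌋ = 16 → q; lat ⌊0.98270/0.0416667⌋ = 23 → x.
Extended square: lon ⌊0.04552/0.00833333⌋ = 5; lat ⌊0.02437/0.00416667⌋ = 5.

OH30qx55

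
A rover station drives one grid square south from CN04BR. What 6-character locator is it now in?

Latitude subsquare r = 17; −1 → 16 = q.
The longitude characters are unchanged.

CN04bq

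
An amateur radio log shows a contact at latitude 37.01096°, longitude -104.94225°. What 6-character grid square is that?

DM77ma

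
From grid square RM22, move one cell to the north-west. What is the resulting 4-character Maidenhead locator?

RM13

Longitude square 2; −1 → 1.
Latitude square 2; +1 → 3.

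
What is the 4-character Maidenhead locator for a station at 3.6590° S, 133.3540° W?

CI36

Add 180° to longitude and 90° to latitude: 46.65, 86.34.
Field (20°×10°, letters A–R): lon ⌊46.65/20⌋ = 2 → C; lat ⌊86.34/10⌋ = 8 → I.
Square (2°×1°, digits 0–9): lon ⌊6.65/2⌋ = 3; lat ⌊6.34/1⌋ = 6.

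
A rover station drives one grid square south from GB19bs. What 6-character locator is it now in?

GB19br

Latitude subsquare s = 18; −1 → 17 = r.
The longitude characters are unchanged.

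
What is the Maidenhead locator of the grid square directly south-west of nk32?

NK21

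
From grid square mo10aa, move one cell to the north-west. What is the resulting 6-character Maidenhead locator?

MO00xb

Longitude subsquare a = 0; −1 → -1, wraps to 23 = x, carry into square.
Longitude square 1; −1 → 0.
Latitude subsquare a = 0; +1 → 1 = b.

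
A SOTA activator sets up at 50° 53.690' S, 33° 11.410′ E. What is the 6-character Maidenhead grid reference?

KD69oc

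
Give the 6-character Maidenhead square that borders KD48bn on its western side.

KD48an

Longitude subsquare b = 1; −1 → 0 = a.
The latitude characters are unchanged.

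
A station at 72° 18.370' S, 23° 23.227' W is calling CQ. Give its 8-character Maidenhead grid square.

HB87hq36

Shift to the Maidenhead origin (180°W, 90°S): lon 156.61288, lat 17.69383.
Field: 156.61288/20 → 7 → H, 17.69383/10 → 1 → B; chars HB.
Square: 16.61288/2 → 8, 7.69383/1 → 7; chars 87.
Subsquare: 0.61288/0.0833333 → 7 → h, 0.69383/0.0416667 → 16 → q; chars hq.
Extended square: 0.02955/0.00833333 → 3, 0.02717/0.00416667 → 6; chars 36.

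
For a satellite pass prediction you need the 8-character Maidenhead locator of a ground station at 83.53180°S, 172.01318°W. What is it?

AA36xl82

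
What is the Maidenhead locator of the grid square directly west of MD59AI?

MD49xi

Longitude subsquare a = 0; −1 → -1, wraps to 23 = x, carry into square.
Longitude square 5; −1 → 4.
The latitude characters are unchanged.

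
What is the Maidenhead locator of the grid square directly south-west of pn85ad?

Longitude subsquare a = 0; −1 → -1, wraps to 23 = x, carry into square.
Longitude square 8; −1 → 7.
Latitude subsquare d = 3; −1 → 2 = c.

PN75xc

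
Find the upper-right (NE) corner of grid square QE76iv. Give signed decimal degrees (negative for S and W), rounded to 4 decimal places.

-43.0833, 154.7500

Field Q=16, E=4: +16·20° lon, +4·10° lat → SW at lon 140°, lat -50°.
Square 7, 6: +7·2° lon, +6·1° lat → SW at lon 154°, lat -44°.
Subsquare i=8, v=21: +8·0.0833333° lon, +21·0.0416667° lat → SW at lon 154.667°, lat -43.125°.
Cell spans 0.0833333° lon × 0.0416667° lat. NE corner is SW corner plus one full cell.
latitude -43.0833, longitude 154.7500.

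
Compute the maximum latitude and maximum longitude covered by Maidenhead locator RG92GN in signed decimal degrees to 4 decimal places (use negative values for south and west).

Field R=17, G=6: +17·20° lon, +6·10° lat → SW at lon 160°, lat -30°.
Square 9, 2: +9·2° lon, +2·1° lat → SW at lon 178°, lat -28°.
Subsquare g=6, n=13: +6·0.0833333° lon, +13·0.0416667° lat → SW at lon 178.5°, lat -27.4583°.
Cell spans 0.0833333° lon × 0.0416667° lat. NE corner is SW corner plus one full cell.
latitude -27.4167, longitude 178.5833.

-27.4167, 178.5833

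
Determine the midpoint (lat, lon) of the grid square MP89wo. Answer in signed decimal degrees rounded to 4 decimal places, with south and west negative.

69.6042, 77.8750

Field M=12, P=15: +12·20° lon, +15·10° lat → SW at lon 60°, lat 60°.
Square 8, 9: +8·2° lon, +9·1° lat → SW at lon 76°, lat 69°.
Subsquare w=22, o=14: +22·0.0833333° lon, +14·0.0416667° lat → SW at lon 77.8333°, lat 69.5833°.
Cell spans 0.0833333° lon × 0.0416667° lat. Centre is SW corner plus half of each.
latitude 69.6042, longitude 77.8750.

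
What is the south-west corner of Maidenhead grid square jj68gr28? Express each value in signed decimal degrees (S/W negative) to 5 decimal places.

Field J=9, J=9: +9·20° lon, +9·10° lat → SW at lon 0°, lat 0°.
Square 6, 8: +6·2° lon, +8·1° lat → SW at lon 12°, lat 8°.
Subsquare g=6, r=17: +6·0.0833333° lon, +17·0.0416667° lat → SW at lon 12.5°, lat 8.70833°.
Extended square 2, 8: +2·0.00833333° lon, +8·0.00416667° lat → SW at lon 12.5167°, lat 8.74167°.
latitude 8.74167, longitude 12.51667.

8.74167, 12.51667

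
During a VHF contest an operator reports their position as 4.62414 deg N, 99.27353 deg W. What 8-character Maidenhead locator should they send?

EJ04io79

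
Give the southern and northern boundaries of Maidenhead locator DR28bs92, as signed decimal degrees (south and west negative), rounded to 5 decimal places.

88.75833, 88.76250

Field D=3, R=17: +3·20° lon, +17·10° lat → SW at lon -120°, lat 80°.
Square 2, 8: +2·2° lon, +8·1° lat → SW at lon -116°, lat 88°.
Subsquare b=1, s=18: +1·0.0833333° lon, +18·0.0416667° lat → SW at lon -115.917°, lat 88.75°.
Extended square 9, 2: +9·0.00833333° lon, +2·0.00416667° lat → SW at lon -115.842°, lat 88.7583°.
Cell spans 0.00833333° lon × 0.00416667° lat.
south 88.75833, north 88.76250.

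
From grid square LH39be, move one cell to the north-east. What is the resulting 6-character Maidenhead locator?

Longitude subsquare b = 1; +1 → 2 = c.
Latitude subsquare e = 4; +1 → 5 = f.

LH39cf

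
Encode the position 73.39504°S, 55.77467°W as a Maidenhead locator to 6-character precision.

GB26co

Offset from 180°W / 90°S: lon 124.2253°, lat 16.6050°.
Field: 124.2253/20 → 6 → G, 16.6050/10 → 1 → B; chars GB.
Square: 4.2253/2 → 2, 6.6050/1 → 6; chars 26.
Subsquare: 0.2253/0.0833333 → 2 → c, 0.6050/0.0416667 → 14 → o; chars co.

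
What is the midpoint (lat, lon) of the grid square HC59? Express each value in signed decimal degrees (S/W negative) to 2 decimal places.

-60.50, -29.00

Field H=7, C=2: +7·20° lon, +2·10° lat → SW at lon -40°, lat -70°.
Square 5, 9: +5·2° lon, +9·1° lat → SW at lon -30°, lat -61°.
Cell spans 2° lon × 1° lat. Centre is SW corner plus half of each.
latitude -60.50, longitude -29.00.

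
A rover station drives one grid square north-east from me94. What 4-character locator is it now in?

Longitude square 9; +1 → 10, wraps to 0, carry into field.
Longitude field M = 12; +1 → 13 = N.
Latitude square 4; +1 → 5.

NE05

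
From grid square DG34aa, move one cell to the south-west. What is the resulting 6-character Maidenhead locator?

DG23xx

Longitude subsquare a = 0; −1 → -1, wraps to 23 = x, carry into square.
Longitude square 3; −1 → 2.
Latitude subsquare a = 0; −1 → -1, wraps to 23 = x, carry into square.
Latitude square 4; −1 → 3.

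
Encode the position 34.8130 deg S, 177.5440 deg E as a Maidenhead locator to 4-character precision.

RF85

Shift to the Maidenhead origin (180°W, 90°S): lon 357.54, lat 55.19.
Field: lon ⌊357.54/20⌋ = 17 → R; lat ⌊55.19/10⌋ = 5 → F.
Square: lon ⌊17.54/2⌋ = 8; lat ⌊5.19/1⌋ = 5.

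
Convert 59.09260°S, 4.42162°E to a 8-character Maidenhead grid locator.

Add 180° to longitude and 90° to latitude: 184.42162, 30.90740.
Field (20°×10°, letters A–R): lon ⌊184.42162/20⌋ = 9 → J; lat ⌊30.90740/10⌋ = 3 → D.
Square (2°×1°, digits 0–9): lon ⌊4.42162/2⌋ = 2; lat ⌊0.90740/1⌋ = 0.
Subsquare (5′×2.5′, letters a–x): lon ⌊0.42162/0.0833333⌋ = 5 → f; lat ⌊0.90740/0.0416667⌋ = 21 → v.
Extended square (30″×15″, digits 0–9): lon ⌊0.00495/0.00833333⌋ = 0; lat ⌊0.03240/0.00416667⌋ = 7.

JD20fv07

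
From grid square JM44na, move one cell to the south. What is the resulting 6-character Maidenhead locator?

Latitude subsquare a = 0; −1 → -1, wraps to 23 = x, carry into square.
Latitude square 4; −1 → 3.
The longitude characters are unchanged.

JM43nx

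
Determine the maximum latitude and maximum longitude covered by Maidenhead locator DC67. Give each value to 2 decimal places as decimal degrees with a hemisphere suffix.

62.00° S, 106.00° W

Field D=3, C=2: +3·20° lon, +2·10° lat → SW at lon -120°, lat -70°.
Square 6, 7: +6·2° lon, +7·1° lat → SW at lon -108°, lat -63°.
Cell spans 2° lon × 1° lat. NE corner is SW corner plus one full cell.
latitude 62.00° S, longitude 106.00° W.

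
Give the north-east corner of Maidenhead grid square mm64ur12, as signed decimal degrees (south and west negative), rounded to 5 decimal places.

34.72083, 73.68333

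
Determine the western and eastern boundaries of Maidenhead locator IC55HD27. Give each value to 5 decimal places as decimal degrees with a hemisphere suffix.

9.40000° W, 9.39167° W

Field I=8, C=2: +8·20° lon, +2·10° lat → SW at lon -20°, lat -70°.
Square 5, 5: +5·2° lon, +5·1° lat → SW at lon -10°, lat -65°.
Subsquare h=7, d=3: +7·0.0833333° lon, +3·0.0416667° lat → SW at lon -9.41667°, lat -64.875°.
Extended square 2, 7: +2·0.00833333° lon, +7·0.00416667° lat → SW at lon -9.4°, lat -64.8458°.
Cell spans 0.00833333° lon × 0.00416667° lat.
west 9.40000° W, east 9.39167° W.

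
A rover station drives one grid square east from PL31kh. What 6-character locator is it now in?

Longitude subsquare k = 10; +1 → 11 = l.
The latitude characters are unchanged.

PL31lh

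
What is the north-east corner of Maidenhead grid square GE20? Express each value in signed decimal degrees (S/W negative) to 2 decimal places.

-49.00, -54.00

Field G=6, E=4: +6·20° lon, +4·10° lat → SW at lon -60°, lat -50°.
Square 2, 0: +2·2° lon, +0·1° lat → SW at lon -56°, lat -50°.
Cell spans 2° lon × 1° lat. NE corner is SW corner plus one full cell.
latitude -49.00, longitude -54.00.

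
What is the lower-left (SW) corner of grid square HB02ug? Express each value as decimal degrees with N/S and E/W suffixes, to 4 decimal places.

Field H=7, B=1: +7·20° lon, +1·10° lat → SW at lon -40°, lat -80°.
Square 0, 2: +0·2° lon, +2·1° lat → SW at lon -40°, lat -78°.
Subsquare u=20, g=6: +20·0.0833333° lon, +6·0.0416667° lat → SW at lon -38.3333°, lat -77.75°.
latitude 77.7500° S, longitude 38.3333° W.

77.7500° S, 38.3333° W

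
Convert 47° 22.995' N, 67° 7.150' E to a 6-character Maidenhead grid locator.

MN37nj

Add 180° to longitude and 90° to latitude: 247.1192, 137.3833.
Field: 247.1192/20 → 12 → M, 137.3833/10 → 13 → N; chars MN.
Square: 7.1192/2 → 3, 7.3833/1 → 7; chars 37.
Subsquare: 1.1192/0.0833333 → 13 → n, 0.3833/0.0416667 → 9 → j; chars nj.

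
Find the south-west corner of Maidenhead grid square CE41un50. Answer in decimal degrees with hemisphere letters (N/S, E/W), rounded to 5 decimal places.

48.45833° S, 130.29167° W

Field C=2, E=4: +2·20° lon, +4·10° lat → SW at lon -140°, lat -50°.
Square 4, 1: +4·2° lon, +1·1° lat → SW at lon -132°, lat -49°.
Subsquare u=20, n=13: +20·0.0833333° lon, +13·0.0416667° lat → SW at lon -130.333°, lat -48.4583°.
Extended square 5, 0: +5·0.00833333° lon, +0·0.00416667° lat → SW at lon -130.292°, lat -48.4583°.
latitude 48.45833° S, longitude 130.29167° W.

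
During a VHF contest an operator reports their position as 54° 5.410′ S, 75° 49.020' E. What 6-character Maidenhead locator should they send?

MD75vv

Shift to the Maidenhead origin (180°W, 90°S): lon 255.8170, lat 35.9098.
Field: lon ⌊255.8170/20⌋ = 12 → M; lat ⌊35.9098/10⌋ = 3 → D.
Square: lon ⌊15.8170/2⌋ = 7; lat ⌊5.9098/1⌋ = 5.
Subsquare: lon ⌊1.8170/0.0833333⌋ = 21 → v; lat ⌊0.9098/0.0416667⌋ = 21 → v.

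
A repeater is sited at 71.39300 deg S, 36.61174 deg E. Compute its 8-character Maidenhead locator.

Add 180° to longitude and 90° to latitude: 216.61174, 18.60700.
Field: lon ⌊216.61174/20⌋ = 10 → K; lat ⌊18.60700/10⌋ = 1 → B.
Square: lon ⌊16.61174/2⌋ = 8; lat ⌊8.60700/1⌋ = 8.
Subsquare: lon ⌊0.61174/0.0833333⌋ = 7 → h; lat ⌊0.60700/0.0416667⌋ = 14 → o.
Extended square: lon ⌊0.02841/0.00833333⌋ = 3; lat ⌊0.02367/0.00416667⌋ = 5.

KB88ho35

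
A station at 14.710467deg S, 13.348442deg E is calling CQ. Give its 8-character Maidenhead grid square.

JH65qg19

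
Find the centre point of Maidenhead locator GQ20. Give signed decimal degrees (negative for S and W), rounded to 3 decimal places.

Field G=6, Q=16: +6·20° lon, +16·10° lat → SW at lon -60°, lat 70°.
Square 2, 0: +2·2° lon, +0·1° lat → SW at lon -56°, lat 70°.
Cell spans 2° lon × 1° lat. Centre is SW corner plus half of each.
latitude 70.500, longitude -55.000.

70.500, -55.000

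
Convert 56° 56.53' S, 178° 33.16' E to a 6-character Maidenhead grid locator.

RD93gb

Offset from 180°W / 90°S: lon 358.5527°, lat 33.0578°.
Field (20°×10°, letters A–R): 358.5527/20 → 17 → R, 33.0578/10 → 3 → D; chars RD.
Square (2°×1°, digits 0–9): 18.5527/2 → 9, 3.0578/1 → 3; chars 93.
Subsquare (5′×2.5′, letters a–x): 0.5527/0.0833333 → 6 → g, 0.0578/0.0416667 → 1 → b; chars gb.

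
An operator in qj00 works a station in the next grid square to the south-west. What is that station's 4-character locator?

Longitude square 0; −1 → -1, wraps to 9, carry into field.
Longitude field Q = 16; −1 → 15 = P.
Latitude square 0; −1 → -1, wraps to 9, carry into field.
Latitude field J = 9; −1 → 8 = I.

PI99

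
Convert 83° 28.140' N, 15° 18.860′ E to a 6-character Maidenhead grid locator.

Shift to the Maidenhead origin (180°W, 90°S): lon 195.3143, lat 173.4690.
Field: lon ⌊195.3143/20⌋ = 9 → J; lat ⌊173.4690/10⌋ = 17 → R.
Square: lon ⌊15.3143/2⌋ = 7; lat ⌊3.4690/1⌋ = 3.
Subsquare: lon ⌊1.3143/0.0833333⌋ = 15 → p; lat ⌊0.4690/0.0416667⌋ = 11 → l.

JR73pl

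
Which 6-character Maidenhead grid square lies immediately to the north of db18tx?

DB19ta

Latitude subsquare x = 23; +1 → 24, wraps to 0 = a, carry into square.
Latitude square 8; +1 → 9.
The longitude characters are unchanged.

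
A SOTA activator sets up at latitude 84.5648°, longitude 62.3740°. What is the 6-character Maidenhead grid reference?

Offset from 180°W / 90°S: lon 242.3740°, lat 174.5648°.
Field: lon ⌊242.3740/20⌋ = 12 → M; lat ⌊174.5648/10⌋ = 17 → R.
Square: lon ⌊2.3740/2⌋ = 1; lat ⌊4.5648/1⌋ = 4.
Subsquare: lon ⌊0.3740/0.0833333⌋ = 4 → e; lat ⌊0.5648/0.0416667⌋ = 13 → n.

MR14en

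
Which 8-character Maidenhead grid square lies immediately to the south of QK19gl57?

Latitude extended square 7; −1 → 6.
The longitude characters are unchanged.

QK19gl56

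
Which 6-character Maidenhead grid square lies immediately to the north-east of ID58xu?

ID68av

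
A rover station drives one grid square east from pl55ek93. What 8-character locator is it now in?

Longitude extended square 9; +1 → 10, wraps to 0, carry into subsquare.
Longitude subsquare e = 4; +1 → 5 = f.
The latitude characters are unchanged.

PL55fk03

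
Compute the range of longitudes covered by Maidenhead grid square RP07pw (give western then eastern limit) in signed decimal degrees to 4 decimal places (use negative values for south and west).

161.2500, 161.3333

Field R=17, P=15: +17·20° lon, +15·10° lat → SW at lon 160°, lat 60°.
Square 0, 7: +0·2° lon, +7·1° lat → SW at lon 160°, lat 67°.
Subsquare p=15, w=22: +15·0.0833333° lon, +22·0.0416667° lat → SW at lon 161.25°, lat 67.9167°.
Cell spans 0.0833333° lon × 0.0416667° lat.
west 161.2500, east 161.3333.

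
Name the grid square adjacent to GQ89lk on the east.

GQ89mk

Longitude subsquare l = 11; +1 → 12 = m.
The latitude characters are unchanged.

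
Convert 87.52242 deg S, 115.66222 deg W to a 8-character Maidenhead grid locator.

Offset from 180°W / 90°S: lon 64.33778°, lat 2.47758°.
Field: lon ⌊64.33778/20⌋ = 3 → D; lat ⌊2.47758/10⌋ = 0 → A.
Square: lon ⌊4.33778/2⌋ = 2; lat ⌊2.47758/1⌋ = 2.
Subsquare: lon ⌊0.33778/0.0833333⌋ = 4 → e; lat ⌊0.47758/0.0416667⌋ = 11 → l.
Extended square: lon ⌊0.00445/0.00833333⌋ = 0; lat ⌊0.01925/0.00416667⌋ = 4.

DA22el04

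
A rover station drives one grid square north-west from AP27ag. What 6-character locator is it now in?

Longitude subsquare a = 0; −1 → -1, wraps to 23 = x, carry into square.
Longitude square 2; −1 → 1.
Latitude subsquare g = 6; +1 → 7 = h.

AP17xh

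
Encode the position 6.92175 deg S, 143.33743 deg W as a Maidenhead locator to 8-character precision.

Offset from 180°W / 90°S: lon 36.66257°, lat 83.07825°.
Field (20°×10°, letters A–R): 36.66257/20 → 1 → B, 83.07825/10 → 8 → I; chars BI.
Square (2°×1°, digits 0–9): 16.66257/2 → 8, 3.07825/1 → 3; chars 83.
Subsquare (5′×2.5′, letters a–x): 0.66257/0.0833333 → 7 → h, 0.07825/0.0416667 → 1 → b; chars hb.
Extended square (30″×15″, digits 0–9): 0.07924/0.00833333 → 9, 0.03658/0.00416667 → 8; chars 98.

BI83hb98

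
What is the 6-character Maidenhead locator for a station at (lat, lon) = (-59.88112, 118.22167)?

OD90cc

Shift to the Maidenhead origin (180°W, 90°S): lon 298.2217, lat 30.1189.
Field (20°×10°, letters A–R): lon ⌊298.2217/20⌋ = 14 → O; lat ⌊30.1189/10⌋ = 3 → D.
Square (2°×1°, digits 0–9): lon ⌊18.2217/2⌋ = 9; lat ⌊0.1189/1⌋ = 0.
Subsquare (5′×2.5′, letters a–x): lon ⌊0.2217/0.0833333⌋ = 2 → c; lat ⌊0.1189/0.0416667⌋ = 2 → c.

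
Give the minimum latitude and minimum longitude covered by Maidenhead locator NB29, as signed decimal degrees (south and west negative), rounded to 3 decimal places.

-71.000, 84.000

Field N=13, B=1: +13·20° lon, +1·10° lat → SW at lon 80°, lat -80°.
Square 2, 9: +2·2° lon, +9·1° lat → SW at lon 84°, lat -71°.
latitude -71.000, longitude 84.000.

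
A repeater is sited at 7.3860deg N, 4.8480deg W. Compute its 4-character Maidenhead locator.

Add 180° to longitude and 90° to latitude: 175.15, 97.39.
Field (20°×10°, letters A–R): lon ⌊175.15/20⌋ = 8 → I; lat ⌊97.39/10⌋ = 9 → J.
Square (2°×1°, digits 0–9): lon ⌊15.15/2⌋ = 7; lat ⌊7.39/1⌋ = 7.

IJ77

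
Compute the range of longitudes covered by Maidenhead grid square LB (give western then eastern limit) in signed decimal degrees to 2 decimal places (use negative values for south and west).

40.00, 60.00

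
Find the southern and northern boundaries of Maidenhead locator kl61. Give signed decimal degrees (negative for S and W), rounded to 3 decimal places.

21.000, 22.000

Field K=10, L=11: +10·20° lon, +11·10° lat → SW at lon 20°, lat 20°.
Square 6, 1: +6·2° lon, +1·1° lat → SW at lon 32°, lat 21°.
Cell spans 2° lon × 1° lat.
south 21.000, north 22.000.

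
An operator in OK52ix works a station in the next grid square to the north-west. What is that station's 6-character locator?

Longitude subsquare i = 8; −1 → 7 = h.
Latitude subsquare x = 23; +1 → 24, wraps to 0 = a, carry into square.
Latitude square 2; +1 → 3.

OK53ha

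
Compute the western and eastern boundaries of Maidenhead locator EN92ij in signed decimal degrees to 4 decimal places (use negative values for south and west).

-81.3333, -81.2500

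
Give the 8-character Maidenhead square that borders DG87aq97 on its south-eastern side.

Longitude extended square 9; +1 → 10, wraps to 0, carry into subsquare.
Longitude subsquare a = 0; +1 → 1 = b.
Latitude extended square 7; −1 → 6.

DG87bq06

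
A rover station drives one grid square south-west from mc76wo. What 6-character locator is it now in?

Longitude subsquare w = 22; −1 → 21 = v.
Latitude subsquare o = 14; −1 → 13 = n.

MC76vn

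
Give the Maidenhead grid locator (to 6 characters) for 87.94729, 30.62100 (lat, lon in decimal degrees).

KR57hw

Offset from 180°W / 90°S: lon 210.6210°, lat 177.9473°.
Field: lon ⌊210.6210/20⌋ = 10 → K; lat ⌊177.9473/10⌋ = 17 → R.
Square: lon ⌊10.6210/2⌋ = 5; lat ⌊7.9473/1⌋ = 7.
Subsquare: lon ⌊0.6210/0.0833333⌋ = 7 → h; lat ⌊0.9473/0.0416667⌋ = 22 → w.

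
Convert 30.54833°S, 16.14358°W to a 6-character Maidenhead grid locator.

Add 180° to longitude and 90° to latitude: 163.8564, 59.4517.
Field: 163.8564/20 → 8 → I, 59.4517/10 → 5 → F; chars IF.
Square: 3.8564/2 → 1, 9.4517/1 → 9; chars 19.
Subsquare: 1.8564/0.0833333 → 22 → w, 0.4517/0.0416667 → 10 → k; chars wk.

IF19wk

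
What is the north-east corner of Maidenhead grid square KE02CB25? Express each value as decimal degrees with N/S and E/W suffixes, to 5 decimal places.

47.93333° S, 20.19167° E

Field K=10, E=4: +10·20° lon, +4·10° lat → SW at lon 20°, lat -50°.
Square 0, 2: +0·2° lon, +2·1° lat → SW at lon 20°, lat -48°.
Subsquare c=2, b=1: +2·0.0833333° lon, +1·0.0416667° lat → SW at lon 20.1667°, lat -47.9583°.
Extended square 2, 5: +2·0.00833333° lon, +5·0.00416667° lat → SW at lon 20.1833°, lat -47.9375°.
Cell spans 0.00833333° lon × 0.00416667° lat. NE corner is SW corner plus one full cell.
latitude 47.93333° S, longitude 20.19167° E.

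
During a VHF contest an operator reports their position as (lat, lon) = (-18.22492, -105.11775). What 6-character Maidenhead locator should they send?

DH71ks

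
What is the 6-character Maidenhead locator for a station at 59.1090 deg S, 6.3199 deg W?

ID60uv

Offset from 180°W / 90°S: lon 173.6801°, lat 30.8910°.
Field: lon ⌊173.6801/20⌋ = 8 → I; lat ⌊30.8910/10⌋ = 3 → D.
Square: lon ⌊13.6801/2⌋ = 6; lat ⌊0.8910/1⌋ = 0.
Subsquare: lon ⌊1.6801/0.0833333⌋ = 20 → u; lat ⌊0.8910/0.0416667⌋ = 21 → v.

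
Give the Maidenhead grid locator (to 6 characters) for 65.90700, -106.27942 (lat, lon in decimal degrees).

DP65uv

Add 180° to longitude and 90° to latitude: 73.7206, 155.9070.
Field: 73.7206/20 → 3 → D, 155.9070/10 → 15 → P; chars DP.
Square: 13.7206/2 → 6, 5.9070/1 → 5; chars 65.
Subsquare: 1.7206/0.0833333 → 20 → u, 0.9070/0.0416667 → 21 → v; chars uv.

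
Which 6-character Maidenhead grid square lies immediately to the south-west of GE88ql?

GE88pk

Longitude subsquare q = 16; −1 → 15 = p.
Latitude subsquare l = 11; −1 → 10 = k.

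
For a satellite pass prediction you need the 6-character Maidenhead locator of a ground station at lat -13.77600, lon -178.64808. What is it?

AH06qf

Offset from 180°W / 90°S: lon 1.3519°, lat 76.2240°.
Field: lon ⌊1.3519/20⌋ = 0 → A; lat ⌊76.2240/10⌋ = 7 → H.
Square: lon ⌊1.3519/2⌋ = 0; lat ⌊6.2240/1⌋ = 6.
Subsquare: lon ⌊1.3519/0.0833333⌋ = 16 → q; lat ⌊0.2240/0.0416667⌋ = 5 → f.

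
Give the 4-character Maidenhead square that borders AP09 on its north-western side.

RQ90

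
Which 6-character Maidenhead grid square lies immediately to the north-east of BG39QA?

BG39rb

Longitude subsquare q = 16; +1 → 17 = r.
Latitude subsquare a = 0; +1 → 1 = b.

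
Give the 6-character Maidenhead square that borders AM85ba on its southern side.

AM84bx

Latitude subsquare a = 0; −1 → -1, wraps to 23 = x, carry into square.
Latitude square 5; −1 → 4.
The longitude characters are unchanged.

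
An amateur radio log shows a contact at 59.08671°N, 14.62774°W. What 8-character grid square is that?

IO29qc40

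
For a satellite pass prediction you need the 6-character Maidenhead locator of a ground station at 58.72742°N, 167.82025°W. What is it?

AO68cr

Offset from 180°W / 90°S: lon 12.1798°, lat 148.7274°.
Field: lon ⌊12.1798/20⌋ = 0 → A; lat ⌊148.7274/10⌋ = 14 → O.
Square: lon ⌊12.1798/2⌋ = 6; lat ⌊8.7274/1⌋ = 8.
Subsquare: lon ⌊0.1798/0.0833333⌋ = 2 → c; lat ⌊0.7274/0.0416667⌋ = 17 → r.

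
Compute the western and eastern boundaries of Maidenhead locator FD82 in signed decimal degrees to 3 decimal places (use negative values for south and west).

-64.000, -62.000

Field F=5, D=3: +5·20° lon, +3·10° lat → SW at lon -80°, lat -60°.
Square 8, 2: +8·2° lon, +2·1° lat → SW at lon -64°, lat -58°.
Cell spans 2° lon × 1° lat.
west -64.000, east -62.000.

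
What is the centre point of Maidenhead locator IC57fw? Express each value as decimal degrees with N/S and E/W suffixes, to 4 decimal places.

62.0625° S, 9.5417° W

Field I=8, C=2: +8·20° lon, +2·10° lat → SW at lon -20°, lat -70°.
Square 5, 7: +5·2° lon, +7·1° lat → SW at lon -10°, lat -63°.
Subsquare f=5, w=22: +5·0.0833333° lon, +22·0.0416667° lat → SW at lon -9.58333°, lat -62.0833°.
Cell spans 0.0833333° lon × 0.0416667° lat. Centre is SW corner plus half of each.
latitude 62.0625° S, longitude 9.5417° W.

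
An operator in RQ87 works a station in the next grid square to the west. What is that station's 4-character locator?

RQ77

Longitude square 8; −1 → 7.
The latitude characters are unchanged.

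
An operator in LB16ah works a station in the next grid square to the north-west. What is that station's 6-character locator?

LB06xi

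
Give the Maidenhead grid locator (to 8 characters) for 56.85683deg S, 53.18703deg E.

LD63od24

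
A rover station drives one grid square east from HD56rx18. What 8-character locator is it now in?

Longitude extended square 1; +1 → 2.
The latitude characters are unchanged.

HD56rx28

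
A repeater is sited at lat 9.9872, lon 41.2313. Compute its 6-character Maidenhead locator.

LJ09ox

Offset from 180°W / 90°S: lon 221.2313°, lat 99.9872°.
Field: 221.2313/20 → 11 → L, 99.9872/10 → 9 → J; chars LJ.
Square: 1.2313/2 → 0, 9.9872/1 → 9; chars 09.
Subsquare: 1.2313/0.0833333 → 14 → o, 0.9872/0.0416667 → 23 → x; chars ox.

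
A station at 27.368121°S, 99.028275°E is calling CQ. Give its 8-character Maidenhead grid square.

NG92mp31

Add 180° to longitude and 90° to latitude: 279.02828, 62.63188.
Field: lon ⌊279.02828/20⌋ = 13 → N; lat ⌊62.63188/10⌋ = 6 → G.
Square: lon ⌊19.02828/2⌋ = 9; lat ⌊2.63188/1⌋ = 2.
Subsquare: lon ⌊1.02828/0.0833333⌋ = 12 → m; lat ⌊0.63188/0.0416667⌋ = 15 → p.
Extended square: lon ⌊0.02828/0.00833333⌋ = 3; lat ⌊0.00688/0.00416667⌋ = 1.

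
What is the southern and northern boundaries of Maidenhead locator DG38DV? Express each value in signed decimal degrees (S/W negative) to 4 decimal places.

-21.1250, -21.0833

Field D=3, G=6: +3·20° lon, +6·10° lat → SW at lon -120°, lat -30°.
Square 3, 8: +3·2° lon, +8·1° lat → SW at lon -114°, lat -22°.
Subsquare d=3, v=21: +3·0.0833333° lon, +21·0.0416667° lat → SW at lon -113.75°, lat -21.125°.
Cell spans 0.0833333° lon × 0.0416667° lat.
south -21.1250, north -21.0833.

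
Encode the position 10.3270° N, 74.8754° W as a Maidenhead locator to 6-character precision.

FK20nh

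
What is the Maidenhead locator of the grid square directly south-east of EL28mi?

Longitude subsquare m = 12; +1 → 13 = n.
Latitude subsquare i = 8; −1 → 7 = h.

EL28nh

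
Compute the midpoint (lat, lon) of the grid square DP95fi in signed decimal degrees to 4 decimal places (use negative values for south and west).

65.3542, -101.5417

Field D=3, P=15: +3·20° lon, +15·10° lat → SW at lon -120°, lat 60°.
Square 9, 5: +9·2° lon, +5·1° lat → SW at lon -102°, lat 65°.
Subsquare f=5, i=8: +5·0.0833333° lon, +8·0.0416667° lat → SW at lon -101.583°, lat 65.3333°.
Cell spans 0.0833333° lon × 0.0416667° lat. Centre is SW corner plus half of each.
latitude 65.3542, longitude -101.5417.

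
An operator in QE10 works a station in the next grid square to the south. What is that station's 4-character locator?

Latitude square 0; −1 → -1, wraps to 9, carry into field.
Latitude field E = 4; −1 → 3 = D.
The longitude characters are unchanged.

QD19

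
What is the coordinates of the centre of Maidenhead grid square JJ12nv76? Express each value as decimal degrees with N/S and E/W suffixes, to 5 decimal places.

2.90208° N, 3.14583° E

Field J=9, J=9: +9·20° lon, +9·10° lat → SW at lon 0°, lat 0°.
Square 1, 2: +1·2° lon, +2·1° lat → SW at lon 2°, lat 2°.
Subsquare n=13, v=21: +13·0.0833333° lon, +21·0.0416667° lat → SW at lon 3.08333°, lat 2.875°.
Extended square 7, 6: +7·0.00833333° lon, +6·0.00416667° lat → SW at lon 3.14167°, lat 2.9°.
Cell spans 0.00833333° lon × 0.00416667° lat. Centre is SW corner plus half of each.
latitude 2.90208° N, longitude 3.14583° E.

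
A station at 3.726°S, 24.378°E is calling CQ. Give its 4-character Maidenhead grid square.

KI26

Add 180° to longitude and 90° to latitude: 204.38, 86.27.
Field: 204.38/20 → 10 → K, 86.27/10 → 8 → I; chars KI.
Square: 4.38/2 → 2, 6.27/1 → 6; chars 26.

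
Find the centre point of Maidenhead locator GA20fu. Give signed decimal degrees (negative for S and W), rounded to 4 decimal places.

-89.1458, -55.5417

Field G=6, A=0: +6·20° lon, +0·10° lat → SW at lon -60°, lat -90°.
Square 2, 0: +2·2° lon, +0·1° lat → SW at lon -56°, lat -90°.
Subsquare f=5, u=20: +5·0.0833333° lon, +20·0.0416667° lat → SW at lon -55.5833°, lat -89.1667°.
Cell spans 0.0833333° lon × 0.0416667° lat. Centre is SW corner plus half of each.
latitude -89.1458, longitude -55.5417.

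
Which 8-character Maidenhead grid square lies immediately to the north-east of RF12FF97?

Longitude extended square 9; +1 → 10, wraps to 0, carry into subsquare.
Longitude subsquare f = 5; +1 → 6 = g.
Latitude extended square 7; +1 → 8.

RF12gf08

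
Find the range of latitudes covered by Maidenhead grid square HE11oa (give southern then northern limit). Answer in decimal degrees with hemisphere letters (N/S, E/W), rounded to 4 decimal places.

Field H=7, E=4: +7·20° lon, +4·10° lat → SW at lon -40°, lat -50°.
Square 1, 1: +1·2° lon, +1·1° lat → SW at lon -38°, lat -49°.
Subsquare o=14, a=0: +14·0.0833333° lon, +0·0.0416667° lat → SW at lon -36.8333°, lat -49°.
Cell spans 0.0833333° lon × 0.0416667° lat.
south 49.0000° S, north 48.9583° S.

49.0000° S, 48.9583° S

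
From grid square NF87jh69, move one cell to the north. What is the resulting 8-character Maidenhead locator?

NF87ji60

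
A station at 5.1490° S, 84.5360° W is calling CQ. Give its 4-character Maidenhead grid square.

Add 180° to longitude and 90° to latitude: 95.46, 84.85.
Field: lon ⌊95.46/20⌋ = 4 → E; lat ⌊84.85/10⌋ = 8 → I.
Square: lon ⌊15.46/2⌋ = 7; lat ⌊4.85/1⌋ = 4.

EI74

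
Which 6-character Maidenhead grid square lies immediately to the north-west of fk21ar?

FK11xs

Longitude subsquare a = 0; −1 → -1, wraps to 23 = x, carry into square.
Longitude square 2; −1 → 1.
Latitude subsquare r = 17; +1 → 18 = s.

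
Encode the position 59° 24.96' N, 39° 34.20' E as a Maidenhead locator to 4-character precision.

KO99

Offset from 180°W / 90°S: lon 219.57°, lat 149.42°.
Field: 219.57/20 → 10 → K, 149.42/10 → 14 → O; chars KO.
Square: 19.57/2 → 9, 9.42/1 → 9; chars 99.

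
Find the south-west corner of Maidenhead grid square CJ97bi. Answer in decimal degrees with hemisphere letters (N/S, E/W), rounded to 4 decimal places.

Field C=2, J=9: +2·20° lon, +9·10° lat → SW at lon -140°, lat 0°.
Square 9, 7: +9·2° lon, +7·1° lat → SW at lon -122°, lat 7°.
Subsquare b=1, i=8: +1·0.0833333° lon, +8·0.0416667° lat → SW at lon -121.917°, lat 7.33333°.
latitude 7.3333° N, longitude 121.9167° W.

7.3333° N, 121.9167° W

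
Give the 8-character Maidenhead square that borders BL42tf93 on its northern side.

BL42tf94

Latitude extended square 3; +1 → 4.
The longitude characters are unchanged.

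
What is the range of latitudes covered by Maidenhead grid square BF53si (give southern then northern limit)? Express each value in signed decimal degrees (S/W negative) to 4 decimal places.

-36.6667, -36.6250

Field B=1, F=5: +1·20° lon, +5·10° lat → SW at lon -160°, lat -40°.
Square 5, 3: +5·2° lon, +3·1° lat → SW at lon -150°, lat -37°.
Subsquare s=18, i=8: +18·0.0833333° lon, +8·0.0416667° lat → SW at lon -148.5°, lat -36.6667°.
Cell spans 0.0833333° lon × 0.0416667° lat.
south -36.6667, north -36.6250.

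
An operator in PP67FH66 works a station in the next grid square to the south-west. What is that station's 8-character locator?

PP67fh55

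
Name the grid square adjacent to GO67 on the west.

Longitude square 6; −1 → 5.
The latitude characters are unchanged.

GO57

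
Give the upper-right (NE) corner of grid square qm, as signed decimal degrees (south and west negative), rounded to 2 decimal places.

Field Q=16, M=12: +16·20° lon, +12·10° lat → SW at lon 140°, lat 30°.
Cell spans 20° lon × 10° lat. NE corner is SW corner plus one full cell.
latitude 40.00, longitude 160.00.

40.00, 160.00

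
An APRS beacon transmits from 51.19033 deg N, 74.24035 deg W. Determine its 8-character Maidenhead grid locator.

Offset from 180°W / 90°S: lon 105.75965°, lat 141.19033°.
Field: 105.75965/20 → 5 → F, 141.19033/10 → 14 → O; chars FO.
Square: 5.75965/2 → 2, 1.19033/1 → 1; chars 21.
Subsquare: 1.75965/0.0833333 → 21 → v, 0.19033/0.0416667 → 4 → e; chars ve.
Extended square: 0.00965/0.00833333 → 1, 0.02366/0.00416667 → 5; chars 15.

FO21ve15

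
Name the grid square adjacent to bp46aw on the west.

Longitude subsquare a = 0; −1 → -1, wraps to 23 = x, carry into square.
Longitude square 4; −1 → 3.
The latitude characters are unchanged.

BP36xw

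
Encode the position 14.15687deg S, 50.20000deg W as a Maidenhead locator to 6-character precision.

GH45vu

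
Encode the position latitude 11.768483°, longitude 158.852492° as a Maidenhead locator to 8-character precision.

Shift to the Maidenhead origin (180°W, 90°S): lon 338.85249, lat 101.76848.
Field: lon ⌊338.85249/20⌋ = 16 → Q; lat ⌊101.76848/10⌋ = 10 → K.
Square: lon ⌊18.85249/2⌋ = 9; lat ⌊1.76848/1⌋ = 1.
Subsquare: lon ⌊0.85249/0.0833333⌋ = 10 → k; lat ⌊0.76848/0.0416667⌋ = 18 → s.
Extended square: lon ⌊0.01916/0.00833333⌋ = 2; lat ⌊0.01848/0.00416667⌋ = 4.

QK91ks24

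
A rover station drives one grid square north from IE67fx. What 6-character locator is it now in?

Latitude subsquare x = 23; +1 → 24, wraps to 0 = a, carry into square.
Latitude square 7; +1 → 8.
The longitude characters are unchanged.

IE68fa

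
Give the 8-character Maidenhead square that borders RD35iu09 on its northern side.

RD35iv00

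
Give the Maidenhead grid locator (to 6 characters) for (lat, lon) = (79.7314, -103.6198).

Add 180° to longitude and 90° to latitude: 76.3802, 169.7314.
Field: 76.3802/20 → 3 → D, 169.7314/10 → 16 → Q; chars DQ.
Square: 16.3802/2 → 8, 9.7314/1 → 9; chars 89.
Subsquare: 0.3802/0.0833333 → 4 → e, 0.7314/0.0416667 → 17 → r; chars er.

DQ89er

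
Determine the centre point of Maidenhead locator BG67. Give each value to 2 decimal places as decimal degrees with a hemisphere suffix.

22.50° S, 147.00° W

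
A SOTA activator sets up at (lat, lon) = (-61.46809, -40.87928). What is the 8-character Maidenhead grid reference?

GC98nm47

Shift to the Maidenhead origin (180°W, 90°S): lon 139.12072, lat 28.53191.
Field (20°×10°, letters A–R): lon ⌊139.12072/20⌋ = 6 → G; lat ⌊28.53191/10⌋ = 2 → C.
Square (2°×1°, digits 0–9): lon ⌊19.12072/2⌋ = 9; lat ⌊8.53191/1⌋ = 8.
Subsquare (5′×2.5′, letters a–x): lon ⌊1.12072/0.0833333⌋ = 13 → n; lat ⌊0.53191/0.0416667⌋ = 12 → m.
Extended square (30″×15″, digits 0–9): lon ⌊0.03739/0.00833333⌋ = 4; lat ⌊0.03191/0.00416667⌋ = 7.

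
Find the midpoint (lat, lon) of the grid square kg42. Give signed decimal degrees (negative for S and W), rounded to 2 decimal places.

Field K=10, G=6: +10·20° lon, +6·10° lat → SW at lon 20°, lat -30°.
Square 4, 2: +4·2° lon, +2·1° lat → SW at lon 28°, lat -28°.
Cell spans 2° lon × 1° lat. Centre is SW corner plus half of each.
latitude -27.50, longitude 29.00.

-27.50, 29.00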